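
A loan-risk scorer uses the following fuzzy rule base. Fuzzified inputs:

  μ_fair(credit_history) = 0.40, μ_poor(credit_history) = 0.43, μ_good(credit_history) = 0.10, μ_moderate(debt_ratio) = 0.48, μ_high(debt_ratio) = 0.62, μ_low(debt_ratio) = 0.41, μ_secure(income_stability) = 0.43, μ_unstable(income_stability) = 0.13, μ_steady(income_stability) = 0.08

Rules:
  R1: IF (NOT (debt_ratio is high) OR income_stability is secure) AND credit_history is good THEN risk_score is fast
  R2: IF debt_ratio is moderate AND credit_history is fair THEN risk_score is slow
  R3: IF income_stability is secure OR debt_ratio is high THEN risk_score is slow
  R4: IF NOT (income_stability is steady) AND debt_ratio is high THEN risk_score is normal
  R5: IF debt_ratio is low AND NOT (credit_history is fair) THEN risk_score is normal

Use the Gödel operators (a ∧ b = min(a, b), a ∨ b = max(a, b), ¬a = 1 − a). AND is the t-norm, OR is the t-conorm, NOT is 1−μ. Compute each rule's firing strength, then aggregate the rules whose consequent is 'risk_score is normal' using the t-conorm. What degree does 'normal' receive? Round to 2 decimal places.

R1: (¬high=1−0.62=0.38 OR secure=0.43) = 0.43; AND[min(a, b)] with good=0.10 → w = 0.10
R2: moderate=0.48, fair=0.40; AND[min(a, b)] → w = 0.40
R3: secure=0.43, high=0.62; OR[max(a, b)] → w = 0.62
R4: ¬steady=1−0.08=0.92, high=0.62; AND[min(a, b)] → w = 0.62
R5: low=0.41, ¬fair=1−0.40=0.60; AND[min(a, b)] → w = 0.41
Rules with consequent 'normal': {R4, R5} → strengths 0.62, 0.41
Aggregate via t-conorm [max(a, b)]: 0.62

0.62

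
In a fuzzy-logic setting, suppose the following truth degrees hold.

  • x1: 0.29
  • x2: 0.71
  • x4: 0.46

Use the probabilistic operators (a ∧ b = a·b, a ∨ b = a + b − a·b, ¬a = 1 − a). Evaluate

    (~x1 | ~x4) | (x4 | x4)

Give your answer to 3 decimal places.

0.961

~x1 = 1 − 0.2900 = 0.7100
~x4 = 1 − 0.4600 = 0.5400
~x1 | ~x4 = a + b − a·b on (0.7100, 0.5400) = 0.8666
x4 | x4 = a + b − a·b on (0.4600, 0.4600) = 0.7084
(~x1 | ~x4) | (x4 | x4) = a + b − a·b on (0.8666, 0.7084) = 0.9611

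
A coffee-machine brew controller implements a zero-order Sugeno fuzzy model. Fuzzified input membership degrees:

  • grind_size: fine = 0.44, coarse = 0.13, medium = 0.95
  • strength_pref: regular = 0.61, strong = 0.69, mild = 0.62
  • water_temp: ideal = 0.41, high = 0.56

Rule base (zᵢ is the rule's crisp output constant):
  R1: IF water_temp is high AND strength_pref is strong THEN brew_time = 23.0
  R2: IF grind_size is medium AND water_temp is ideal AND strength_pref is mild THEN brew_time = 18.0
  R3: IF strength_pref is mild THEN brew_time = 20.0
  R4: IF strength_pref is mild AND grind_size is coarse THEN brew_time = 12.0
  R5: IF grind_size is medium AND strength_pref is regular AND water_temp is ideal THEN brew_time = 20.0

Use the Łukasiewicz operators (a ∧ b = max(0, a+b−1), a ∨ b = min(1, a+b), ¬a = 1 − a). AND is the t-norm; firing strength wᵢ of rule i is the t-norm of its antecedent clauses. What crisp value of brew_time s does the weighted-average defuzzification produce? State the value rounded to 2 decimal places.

20.86

R1 (z=23.0): high=0.56, strong=0.69; AND[max(0, a+b−1)] → w = 0.25
R2 (z=18.0): medium=0.95, ideal=0.41, mild=0.62; AND[max(0, a+b−1)] → w = 0.00
R3 (z=20.0): mild=0.62 → w = 0.62
R4 (z=12.0): mild=0.62, coarse=0.13; AND[max(0, a+b−1)] → w = 0.00
R5 (z=20.0): medium=0.95, regular=0.61, ideal=0.41; AND[max(0, a+b−1)] → w = 0.00
Weighted average = (0.25·23.0 + 0.00·18.0 + 0.62·20.0 + 0.00·12.0 + 0.00·20.0) / (0.25 + 0.00 + 0.62 + 0.00 + 0.00)
  = 18.1500 / 0.8700 = 20.86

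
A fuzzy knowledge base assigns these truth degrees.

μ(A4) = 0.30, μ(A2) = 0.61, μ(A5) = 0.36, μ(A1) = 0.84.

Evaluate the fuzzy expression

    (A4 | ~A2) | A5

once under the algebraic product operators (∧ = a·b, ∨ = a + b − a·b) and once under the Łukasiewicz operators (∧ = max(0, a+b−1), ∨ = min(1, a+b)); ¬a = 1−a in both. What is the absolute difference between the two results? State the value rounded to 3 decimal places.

Under algebraic product:
  ~A2 = 1 − 0.6100 = 0.3900
  A4 | ~A2 = a + b − a·b on (0.3000, 0.3900) = 0.5730
  (A4 | ~A2) | A5 = a + b − a·b on (0.5730, 0.3600) = 0.7267
  → value = 0.7267
Under Łukasiewicz:
  ~A2 = 1 − 0.61 = 0.39
  A4 | ~A2 = min(1, a+b) on (0.30, 0.39) = 0.69
  (A4 | ~A2) | A5 = min(1, a+b) on (0.69, 0.36) = 1.00
  → value = 1.0000
|0.7267 − 1.0000| = 0.273

0.273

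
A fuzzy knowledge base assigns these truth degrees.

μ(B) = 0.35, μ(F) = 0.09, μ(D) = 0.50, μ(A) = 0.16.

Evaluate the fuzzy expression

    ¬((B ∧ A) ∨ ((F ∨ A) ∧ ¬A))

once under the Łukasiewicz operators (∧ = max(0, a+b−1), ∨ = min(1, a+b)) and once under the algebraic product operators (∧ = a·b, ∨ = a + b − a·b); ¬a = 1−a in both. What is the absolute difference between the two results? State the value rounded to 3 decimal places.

0.153

Under Łukasiewicz:
  B ∧ A = max(0, a+b−1) on (0.35, 0.16) = 0.00
  F ∨ A = min(1, a+b) on (0.09, 0.16) = 0.25
  ¬A = 1 − 0.16 = 0.84
  (F ∨ A) ∧ ¬A = max(0, a+b−1) on (0.25, 0.84) = 0.09
  (B ∧ A) ∨ ((F ∨ A) ∧ ¬A) = min(1, a+b) on (0.00, 0.09) = 0.09
  ¬((B ∧ A) ∨ ((F ∨ A) ∧ ¬A)) = 1 − 0.09 = 0.91
  → value = 0.9100
Under algebraic product:
  B ∧ A = a·b on (0.3500, 0.1600) = 0.0560
  F ∨ A = a + b − a·b on (0.0900, 0.1600) = 0.2356
  ¬A = 1 − 0.1600 = 0.8400
  (F ∨ A) ∧ ¬A = a·b on (0.2356, 0.8400) = 0.1979
  (B ∧ A) ∨ ((F ∨ A) ∧ ¬A) = a + b − a·b on (0.0560, 0.1979) = 0.2428
  ¬((B ∧ A) ∨ ((F ∨ A) ∧ ¬A)) = 1 − 0.2428 = 0.7572
  → value = 0.7572
|0.9100 − 0.7572| = 0.153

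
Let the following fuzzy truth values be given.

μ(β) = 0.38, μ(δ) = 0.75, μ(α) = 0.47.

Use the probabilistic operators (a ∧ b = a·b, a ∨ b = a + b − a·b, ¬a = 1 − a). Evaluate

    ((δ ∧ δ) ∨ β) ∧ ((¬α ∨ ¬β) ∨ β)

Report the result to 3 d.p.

δ ∧ δ = a·b on (0.7500, 0.7500) = 0.5625
(δ ∧ δ) ∨ β = a + b − a·b on (0.5625, 0.3800) = 0.7288
¬α = 1 − 0.4700 = 0.5300
¬β = 1 − 0.3800 = 0.6200
¬α ∨ ¬β = a + b − a·b on (0.5300, 0.6200) = 0.8214
(¬α ∨ ¬β) ∨ β = a + b − a·b on (0.8214, 0.3800) = 0.8893
((δ ∧ δ) ∨ β) ∧ ((¬α ∨ ¬β) ∨ β) = a·b on (0.7288, 0.8893) = 0.6481

0.648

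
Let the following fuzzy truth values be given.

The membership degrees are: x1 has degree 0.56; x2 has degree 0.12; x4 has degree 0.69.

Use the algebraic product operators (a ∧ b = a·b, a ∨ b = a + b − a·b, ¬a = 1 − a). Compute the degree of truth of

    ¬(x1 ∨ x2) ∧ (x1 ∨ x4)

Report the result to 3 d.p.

0.334

x1 ∨ x2 = a + b − a·b on (0.5600, 0.1200) = 0.6128
¬(x1 ∨ x2) = 1 − 0.6128 = 0.3872
x1 ∨ x4 = a + b − a·b on (0.5600, 0.6900) = 0.8636
¬(x1 ∨ x2) ∧ (x1 ∨ x4) = a·b on (0.3872, 0.8636) = 0.3344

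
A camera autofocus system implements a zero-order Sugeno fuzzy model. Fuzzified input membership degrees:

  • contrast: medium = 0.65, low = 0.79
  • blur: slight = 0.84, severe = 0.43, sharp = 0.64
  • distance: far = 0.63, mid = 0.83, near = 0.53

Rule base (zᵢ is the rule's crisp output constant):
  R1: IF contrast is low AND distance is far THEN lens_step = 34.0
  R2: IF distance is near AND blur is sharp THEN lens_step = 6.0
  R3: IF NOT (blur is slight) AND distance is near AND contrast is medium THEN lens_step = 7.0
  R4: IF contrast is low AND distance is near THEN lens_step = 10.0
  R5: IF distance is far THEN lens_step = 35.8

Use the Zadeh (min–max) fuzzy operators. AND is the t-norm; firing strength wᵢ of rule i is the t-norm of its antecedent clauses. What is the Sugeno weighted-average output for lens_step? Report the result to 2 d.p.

R1 (z=34.0): low=0.79, far=0.63; AND[min(a, b)] → w = 0.63
R2 (z=6.0): near=0.53, sharp=0.64; AND[min(a, b)] → w = 0.53
R3 (z=7.0): ¬slight=1−0.84=0.16, near=0.53, medium=0.65; AND[min(a, b)] → w = 0.16
R4 (z=10.0): low=0.79, near=0.53; AND[min(a, b)] → w = 0.53
R5 (z=35.8): far=0.63 → w = 0.63
Weighted average = (0.63·34.0 + 0.53·6.0 + 0.16·7.0 + 0.53·10.0 + 0.63·35.8) / (0.63 + 0.53 + 0.16 + 0.53 + 0.63)
  = 53.5740 / 2.4800 = 21.60

21.60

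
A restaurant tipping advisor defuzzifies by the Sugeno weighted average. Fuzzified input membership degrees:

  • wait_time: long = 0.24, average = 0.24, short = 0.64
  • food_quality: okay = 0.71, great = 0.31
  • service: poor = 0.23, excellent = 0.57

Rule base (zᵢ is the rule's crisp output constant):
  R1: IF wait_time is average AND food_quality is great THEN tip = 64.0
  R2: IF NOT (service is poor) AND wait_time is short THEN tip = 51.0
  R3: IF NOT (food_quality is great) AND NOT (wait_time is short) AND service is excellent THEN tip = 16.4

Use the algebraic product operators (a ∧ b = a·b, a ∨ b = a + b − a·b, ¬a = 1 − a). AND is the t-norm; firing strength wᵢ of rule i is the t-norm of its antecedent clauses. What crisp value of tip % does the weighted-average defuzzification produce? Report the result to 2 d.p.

R1 (z=64.0): average=0.24, great=0.31; AND[a·b] → w = 0.0744
R2 (z=51.0): ¬poor=1−0.23=0.77, short=0.64; AND[a·b] → w = 0.4928
R3 (z=16.4): ¬great=1−0.31=0.69, ¬short=1−0.64=0.36, excellent=0.57; AND[a·b] → w = 0.1416
Weighted average = (0.0744·64.0 + 0.4928·51.0 + 0.1416·16.4) / (0.0744 + 0.4928 + 0.1416)
  = 32.2164 / 0.7088 = 45.45

45.45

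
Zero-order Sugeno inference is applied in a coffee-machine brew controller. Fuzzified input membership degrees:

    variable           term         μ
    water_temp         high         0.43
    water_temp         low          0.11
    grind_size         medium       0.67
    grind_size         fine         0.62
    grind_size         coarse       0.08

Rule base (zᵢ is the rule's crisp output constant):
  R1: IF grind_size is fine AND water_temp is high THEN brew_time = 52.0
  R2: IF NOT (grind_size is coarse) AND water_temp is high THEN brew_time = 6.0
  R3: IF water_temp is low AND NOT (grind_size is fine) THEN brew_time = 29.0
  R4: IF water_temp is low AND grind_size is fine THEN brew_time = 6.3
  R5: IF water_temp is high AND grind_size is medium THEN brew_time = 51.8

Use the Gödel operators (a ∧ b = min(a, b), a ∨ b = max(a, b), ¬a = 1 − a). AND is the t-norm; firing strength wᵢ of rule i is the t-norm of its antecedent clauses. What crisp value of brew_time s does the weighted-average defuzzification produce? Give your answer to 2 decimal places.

33.84

R1 (z=52.0): fine=0.62, high=0.43; AND[min(a, b)] → w = 0.43
R2 (z=6.0): ¬coarse=1−0.08=0.92, high=0.43; AND[min(a, b)] → w = 0.43
R3 (z=29.0): low=0.11, ¬fine=1−0.62=0.38; AND[min(a, b)] → w = 0.11
R4 (z=6.3): low=0.11, fine=0.62; AND[min(a, b)] → w = 0.11
R5 (z=51.8): high=0.43, medium=0.67; AND[min(a, b)] → w = 0.43
Weighted average = (0.43·52.0 + 0.43·6.0 + 0.11·29.0 + 0.11·6.3 + 0.43·51.8) / (0.43 + 0.43 + 0.11 + 0.11 + 0.43)
  = 51.0970 / 1.5100 = 33.84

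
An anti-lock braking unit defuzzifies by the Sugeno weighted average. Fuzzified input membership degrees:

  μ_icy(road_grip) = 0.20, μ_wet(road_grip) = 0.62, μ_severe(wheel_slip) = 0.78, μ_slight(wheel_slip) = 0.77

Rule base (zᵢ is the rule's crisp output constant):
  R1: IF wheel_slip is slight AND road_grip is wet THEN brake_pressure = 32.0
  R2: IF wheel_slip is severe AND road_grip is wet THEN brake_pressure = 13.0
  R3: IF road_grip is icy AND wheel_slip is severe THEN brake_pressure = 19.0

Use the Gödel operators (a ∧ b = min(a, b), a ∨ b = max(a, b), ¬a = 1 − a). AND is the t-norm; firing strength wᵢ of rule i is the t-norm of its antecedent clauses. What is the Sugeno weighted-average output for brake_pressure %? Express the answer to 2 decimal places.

22.01

R1 (z=32.0): slight=0.77, wet=0.62; AND[min(a, b)] → w = 0.62
R2 (z=13.0): severe=0.78, wet=0.62; AND[min(a, b)] → w = 0.62
R3 (z=19.0): icy=0.20, severe=0.78; AND[min(a, b)] → w = 0.20
Weighted average = (0.62·32.0 + 0.62·13.0 + 0.20·19.0) / (0.62 + 0.62 + 0.20)
  = 31.7000 / 1.4400 = 22.01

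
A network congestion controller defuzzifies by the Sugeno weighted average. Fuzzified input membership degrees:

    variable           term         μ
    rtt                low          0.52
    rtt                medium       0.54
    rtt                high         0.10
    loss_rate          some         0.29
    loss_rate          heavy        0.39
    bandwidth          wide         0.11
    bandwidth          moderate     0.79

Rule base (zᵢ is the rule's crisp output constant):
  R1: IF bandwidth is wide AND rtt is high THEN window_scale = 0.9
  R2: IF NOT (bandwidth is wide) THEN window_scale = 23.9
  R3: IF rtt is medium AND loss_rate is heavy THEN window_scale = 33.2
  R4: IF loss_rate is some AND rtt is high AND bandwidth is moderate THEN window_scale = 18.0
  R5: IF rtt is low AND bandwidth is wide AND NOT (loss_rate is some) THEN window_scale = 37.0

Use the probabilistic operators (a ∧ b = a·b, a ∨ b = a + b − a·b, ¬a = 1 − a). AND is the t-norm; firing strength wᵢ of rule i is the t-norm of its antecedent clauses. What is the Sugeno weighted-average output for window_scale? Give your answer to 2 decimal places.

25.69

R1 (z=0.9): wide=0.11, high=0.10; AND[a·b] → w = 0.0110
R2 (z=23.9): ¬wide=1−0.11=0.89 → w = 0.8900
R3 (z=33.2): medium=0.54, heavy=0.39; AND[a·b] → w = 0.2106
R4 (z=18.0): some=0.29, high=0.10, moderate=0.79; AND[a·b] → w = 0.0229
R5 (z=37.0): low=0.52, wide=0.11, ¬some=1−0.29=0.71; AND[a·b] → w = 0.0406
Weighted average = (0.0110·0.9 + 0.8900·23.9 + 0.2106·33.2 + 0.0229·18.0 + 0.0406·37.0) / (0.0110 + 0.8900 + 0.2106 + 0.0229 + 0.0406)
  = 30.1878 / 1.1751 = 25.69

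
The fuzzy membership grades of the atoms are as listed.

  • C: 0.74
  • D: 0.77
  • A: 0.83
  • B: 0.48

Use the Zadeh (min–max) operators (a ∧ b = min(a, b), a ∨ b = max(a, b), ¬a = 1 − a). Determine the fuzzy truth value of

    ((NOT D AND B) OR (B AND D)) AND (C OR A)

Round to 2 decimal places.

NOT D = 1 − 0.77 = 0.23
NOT D AND B = min(a, b) on (0.23, 0.48) = 0.23
B AND D = min(a, b) on (0.48, 0.77) = 0.48
(NOT D AND B) OR (B AND D) = max(a, b) on (0.23, 0.48) = 0.48
C OR A = max(a, b) on (0.74, 0.83) = 0.83
((NOT D AND B) OR (B AND D)) AND (C OR A) = min(a, b) on (0.48, 0.83) = 0.48

0.48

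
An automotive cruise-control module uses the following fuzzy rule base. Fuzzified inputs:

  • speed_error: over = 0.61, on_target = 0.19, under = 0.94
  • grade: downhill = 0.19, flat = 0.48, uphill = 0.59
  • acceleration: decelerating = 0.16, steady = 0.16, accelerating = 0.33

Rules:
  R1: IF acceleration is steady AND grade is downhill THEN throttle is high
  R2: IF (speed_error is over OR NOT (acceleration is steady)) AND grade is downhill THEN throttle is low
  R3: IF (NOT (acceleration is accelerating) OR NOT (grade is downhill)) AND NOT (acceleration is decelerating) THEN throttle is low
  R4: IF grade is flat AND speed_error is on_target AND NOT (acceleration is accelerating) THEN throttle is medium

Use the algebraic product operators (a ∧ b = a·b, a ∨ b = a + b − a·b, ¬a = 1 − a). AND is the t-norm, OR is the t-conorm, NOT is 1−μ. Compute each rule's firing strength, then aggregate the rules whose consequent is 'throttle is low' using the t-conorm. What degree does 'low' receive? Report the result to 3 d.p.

R1: steady=0.16, downhill=0.19; AND[a·b] → w = 0.0304
R2: (over=0.61 OR ¬steady=1−0.16=0.84) = 0.9376; AND[a·b] with downhill=0.19 → w = 0.1781
R3: (¬accelerating=1−0.33=0.67 OR ¬downhill=1−0.19=0.81) = 0.9373; AND[a·b] with ¬decelerating=1−0.16=0.84 → w = 0.7873
R4: flat=0.48, on_target=0.19, ¬accelerating=1−0.33=0.67; AND[a·b] → w = 0.0611
Rules with consequent 'low': {R2, R3} → strengths 0.1781, 0.7873
Aggregate via t-conorm [a + b − a·b]: 0.8252

0.825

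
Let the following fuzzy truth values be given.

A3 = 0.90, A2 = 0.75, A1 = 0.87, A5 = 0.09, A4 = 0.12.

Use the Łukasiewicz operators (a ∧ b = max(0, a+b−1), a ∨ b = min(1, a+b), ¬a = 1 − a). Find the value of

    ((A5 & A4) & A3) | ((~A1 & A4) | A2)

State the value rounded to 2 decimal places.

A5 & A4 = max(0, a+b−1) on (0.09, 0.12) = 0.00
(A5 & A4) & A3 = max(0, a+b−1) on (0.00, 0.90) = 0.00
~A1 = 1 − 0.87 = 0.13
~A1 & A4 = max(0, a+b−1) on (0.13, 0.12) = 0.00
(~A1 & A4) | A2 = min(1, a+b) on (0.00, 0.75) = 0.75
((A5 & A4) & A3) | ((~A1 & A4) | A2) = min(1, a+b) on (0.00, 0.75) = 0.75

0.75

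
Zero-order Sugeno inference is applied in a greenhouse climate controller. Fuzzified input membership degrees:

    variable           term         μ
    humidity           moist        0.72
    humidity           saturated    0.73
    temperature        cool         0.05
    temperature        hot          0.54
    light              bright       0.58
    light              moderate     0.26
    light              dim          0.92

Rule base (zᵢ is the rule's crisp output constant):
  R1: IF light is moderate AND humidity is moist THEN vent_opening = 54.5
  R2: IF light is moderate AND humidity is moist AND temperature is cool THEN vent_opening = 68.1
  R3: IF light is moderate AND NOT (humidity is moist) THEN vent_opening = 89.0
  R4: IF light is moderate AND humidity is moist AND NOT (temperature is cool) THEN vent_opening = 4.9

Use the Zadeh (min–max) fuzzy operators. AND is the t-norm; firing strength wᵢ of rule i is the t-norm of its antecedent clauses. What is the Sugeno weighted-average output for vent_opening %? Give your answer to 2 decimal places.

R1 (z=54.5): moderate=0.26, moist=0.72; AND[min(a, b)] → w = 0.26
R2 (z=68.1): moderate=0.26, moist=0.72, cool=0.05; AND[min(a, b)] → w = 0.05
R3 (z=89.0): moderate=0.26, ¬moist=1−0.72=0.28; AND[min(a, b)] → w = 0.26
R4 (z=4.9): moderate=0.26, moist=0.72, ¬cool=1−0.05=0.95; AND[min(a, b)] → w = 0.26
Weighted average = (0.26·54.5 + 0.05·68.1 + 0.26·89.0 + 0.26·4.9) / (0.26 + 0.05 + 0.26 + 0.26)
  = 41.9890 / 0.8300 = 50.59

50.59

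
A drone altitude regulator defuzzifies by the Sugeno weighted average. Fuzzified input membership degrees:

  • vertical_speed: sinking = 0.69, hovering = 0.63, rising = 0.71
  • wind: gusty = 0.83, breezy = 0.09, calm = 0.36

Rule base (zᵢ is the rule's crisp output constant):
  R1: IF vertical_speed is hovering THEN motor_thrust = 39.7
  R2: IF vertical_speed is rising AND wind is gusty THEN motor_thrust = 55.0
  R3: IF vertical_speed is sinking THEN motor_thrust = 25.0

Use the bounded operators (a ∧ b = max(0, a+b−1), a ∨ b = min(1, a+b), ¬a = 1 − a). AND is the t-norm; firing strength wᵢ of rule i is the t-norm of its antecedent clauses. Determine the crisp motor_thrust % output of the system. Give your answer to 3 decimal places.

R1 (z=39.7): hovering=0.63 → w = 0.63
R2 (z=55.0): rising=0.71, gusty=0.83; AND[max(0, a+b−1)] → w = 0.54
R3 (z=25.0): sinking=0.69 → w = 0.69
Weighted average = (0.63·39.7 + 0.54·55.0 + 0.69·25.0) / (0.63 + 0.54 + 0.69)
  = 71.9610 / 1.8600 = 38.689

38.689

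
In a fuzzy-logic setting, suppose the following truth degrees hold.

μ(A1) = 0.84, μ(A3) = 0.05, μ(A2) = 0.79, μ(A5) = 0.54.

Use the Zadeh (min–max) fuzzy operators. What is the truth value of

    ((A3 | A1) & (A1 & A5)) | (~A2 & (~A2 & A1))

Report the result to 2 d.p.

A3 | A1 = max(a, b) on (0.05, 0.84) = 0.84
A1 & A5 = min(a, b) on (0.84, 0.54) = 0.54
(A3 | A1) & (A1 & A5) = min(a, b) on (0.84, 0.54) = 0.54
~A2 = 1 − 0.79 = 0.21
~A2 = 1 − 0.79 = 0.21
~A2 & A1 = min(a, b) on (0.21, 0.84) = 0.21
~A2 & (~A2 & A1) = min(a, b) on (0.21, 0.21) = 0.21
((A3 | A1) & (A1 & A5)) | (~A2 & (~A2 & A1)) = max(a, b) on (0.54, 0.21) = 0.54

0.54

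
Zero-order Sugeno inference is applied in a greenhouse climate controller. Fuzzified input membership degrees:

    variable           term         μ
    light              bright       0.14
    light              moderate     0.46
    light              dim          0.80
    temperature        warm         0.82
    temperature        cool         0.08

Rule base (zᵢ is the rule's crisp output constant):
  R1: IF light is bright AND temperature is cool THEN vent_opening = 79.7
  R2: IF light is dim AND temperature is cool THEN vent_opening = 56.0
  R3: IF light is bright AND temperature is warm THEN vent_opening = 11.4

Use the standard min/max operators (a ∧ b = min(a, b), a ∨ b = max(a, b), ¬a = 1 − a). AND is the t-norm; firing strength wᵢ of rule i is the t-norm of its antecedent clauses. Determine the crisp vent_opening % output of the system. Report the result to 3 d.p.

R1 (z=79.7): bright=0.14, cool=0.08; AND[min(a, b)] → w = 0.08
R2 (z=56.0): dim=0.80, cool=0.08; AND[min(a, b)] → w = 0.08
R3 (z=11.4): bright=0.14, warm=0.82; AND[min(a, b)] → w = 0.14
Weighted average = (0.08·79.7 + 0.08·56.0 + 0.14·11.4) / (0.08 + 0.08 + 0.14)
  = 12.4520 / 0.3000 = 41.507

41.507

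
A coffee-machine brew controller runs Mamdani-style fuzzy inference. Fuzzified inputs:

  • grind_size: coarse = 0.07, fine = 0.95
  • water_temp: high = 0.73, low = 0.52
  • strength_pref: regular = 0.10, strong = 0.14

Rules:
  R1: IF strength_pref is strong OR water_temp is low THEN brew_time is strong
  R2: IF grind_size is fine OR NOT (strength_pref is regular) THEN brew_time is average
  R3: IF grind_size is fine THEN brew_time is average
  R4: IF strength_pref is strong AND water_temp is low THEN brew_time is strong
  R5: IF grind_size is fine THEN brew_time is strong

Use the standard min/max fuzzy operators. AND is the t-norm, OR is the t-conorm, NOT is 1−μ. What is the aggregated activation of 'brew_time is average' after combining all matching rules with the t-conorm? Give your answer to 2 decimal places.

R1: strong=0.14, low=0.52; OR[max(a, b)] → w = 0.52
R2: fine=0.95, ¬regular=1−0.10=0.90; OR[max(a, b)] → w = 0.95
R3: fine=0.95 → w = 0.95
R4: strong=0.14, low=0.52; AND[min(a, b)] → w = 0.14
R5: fine=0.95 → w = 0.95
Rules with consequent 'average': {R2, R3} → strengths 0.95, 0.95
Aggregate via t-conorm [max(a, b)]: 0.95

0.95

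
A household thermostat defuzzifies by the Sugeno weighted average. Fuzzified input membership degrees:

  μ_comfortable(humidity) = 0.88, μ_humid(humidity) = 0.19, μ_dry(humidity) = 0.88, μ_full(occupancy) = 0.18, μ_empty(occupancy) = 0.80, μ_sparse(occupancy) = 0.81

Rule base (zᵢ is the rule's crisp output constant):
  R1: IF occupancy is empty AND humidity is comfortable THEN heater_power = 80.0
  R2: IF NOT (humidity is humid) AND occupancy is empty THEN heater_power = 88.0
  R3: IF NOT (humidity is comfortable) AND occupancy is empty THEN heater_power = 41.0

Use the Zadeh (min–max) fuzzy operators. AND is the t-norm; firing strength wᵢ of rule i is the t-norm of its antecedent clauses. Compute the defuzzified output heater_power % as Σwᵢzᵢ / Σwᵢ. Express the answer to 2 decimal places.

81.00

R1 (z=80.0): empty=0.80, comfortable=0.88; AND[min(a, b)] → w = 0.80
R2 (z=88.0): ¬humid=1−0.19=0.81, empty=0.80; AND[min(a, b)] → w = 0.80
R3 (z=41.0): ¬comfortable=1−0.88=0.12, empty=0.80; AND[min(a, b)] → w = 0.12
Weighted average = (0.80·80.0 + 0.80·88.0 + 0.12·41.0) / (0.80 + 0.80 + 0.12)
  = 139.3200 / 1.7200 = 81.00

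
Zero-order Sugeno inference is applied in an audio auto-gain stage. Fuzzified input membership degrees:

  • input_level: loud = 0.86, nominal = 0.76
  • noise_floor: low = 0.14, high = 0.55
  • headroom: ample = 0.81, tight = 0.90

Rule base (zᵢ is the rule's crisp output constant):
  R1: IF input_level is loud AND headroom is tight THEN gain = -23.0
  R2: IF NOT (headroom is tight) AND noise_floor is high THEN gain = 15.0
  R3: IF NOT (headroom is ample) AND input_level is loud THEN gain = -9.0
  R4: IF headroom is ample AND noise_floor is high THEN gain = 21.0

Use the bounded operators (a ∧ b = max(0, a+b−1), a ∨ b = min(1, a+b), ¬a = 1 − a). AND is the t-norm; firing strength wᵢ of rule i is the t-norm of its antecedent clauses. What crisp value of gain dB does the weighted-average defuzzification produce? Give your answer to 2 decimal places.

R1 (z=-23.0): loud=0.86, tight=0.90; AND[max(0, a+b−1)] → w = 0.76
R2 (z=15.0): ¬tight=1−0.90=0.10, high=0.55; AND[max(0, a+b−1)] → w = 0.00
R3 (z=-9.0): ¬ample=1−0.81=0.19, loud=0.86; AND[max(0, a+b−1)] → w = 0.05
R4 (z=21.0): ample=0.81, high=0.55; AND[max(0, a+b−1)] → w = 0.36
Weighted average = (0.76·-23.0 + 0.00·15.0 + 0.05·-9.0 + 0.36·21.0) / (0.76 + 0.00 + 0.05 + 0.36)
  = -10.3700 / 1.1700 = -8.86

-8.86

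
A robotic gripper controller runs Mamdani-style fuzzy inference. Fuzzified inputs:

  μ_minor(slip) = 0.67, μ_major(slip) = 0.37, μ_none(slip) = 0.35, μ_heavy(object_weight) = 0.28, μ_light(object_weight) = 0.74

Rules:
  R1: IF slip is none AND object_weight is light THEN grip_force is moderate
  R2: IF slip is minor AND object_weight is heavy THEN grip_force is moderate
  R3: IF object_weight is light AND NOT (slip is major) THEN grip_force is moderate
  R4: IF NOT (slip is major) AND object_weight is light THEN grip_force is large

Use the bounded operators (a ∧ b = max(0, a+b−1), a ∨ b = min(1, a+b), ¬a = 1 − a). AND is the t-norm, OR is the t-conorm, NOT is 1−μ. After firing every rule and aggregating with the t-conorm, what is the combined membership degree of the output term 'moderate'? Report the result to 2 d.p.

R1: none=0.35, light=0.74; AND[max(0, a+b−1)] → w = 0.09
R2: minor=0.67, heavy=0.28; AND[max(0, a+b−1)] → w = 0.00
R3: light=0.74, ¬major=1−0.37=0.63; AND[max(0, a+b−1)] → w = 0.37
R4: ¬major=1−0.37=0.63, light=0.74; AND[max(0, a+b−1)] → w = 0.37
Rules with consequent 'moderate': {R1, R2, R3} → strengths 0.09, 0.00, 0.37
Aggregate via t-conorm [min(1, a+b)]: 0.46

0.46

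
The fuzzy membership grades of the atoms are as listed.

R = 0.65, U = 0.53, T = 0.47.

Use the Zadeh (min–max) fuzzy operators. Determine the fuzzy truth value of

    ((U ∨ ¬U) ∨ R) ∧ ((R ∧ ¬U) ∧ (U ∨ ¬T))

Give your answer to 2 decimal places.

0.47

¬U = 1 − 0.53 = 0.47
U ∨ ¬U = max(a, b) on (0.53, 0.47) = 0.53
(U ∨ ¬U) ∨ R = max(a, b) on (0.53, 0.65) = 0.65
¬U = 1 − 0.53 = 0.47
R ∧ ¬U = min(a, b) on (0.65, 0.47) = 0.47
¬T = 1 − 0.47 = 0.53
U ∨ ¬T = max(a, b) on (0.53, 0.53) = 0.53
(R ∧ ¬U) ∧ (U ∨ ¬T) = min(a, b) on (0.47, 0.53) = 0.47
((U ∨ ¬U) ∨ R) ∧ ((R ∧ ¬U) ∧ (U ∨ ¬T)) = min(a, b) on (0.65, 0.47) = 0.47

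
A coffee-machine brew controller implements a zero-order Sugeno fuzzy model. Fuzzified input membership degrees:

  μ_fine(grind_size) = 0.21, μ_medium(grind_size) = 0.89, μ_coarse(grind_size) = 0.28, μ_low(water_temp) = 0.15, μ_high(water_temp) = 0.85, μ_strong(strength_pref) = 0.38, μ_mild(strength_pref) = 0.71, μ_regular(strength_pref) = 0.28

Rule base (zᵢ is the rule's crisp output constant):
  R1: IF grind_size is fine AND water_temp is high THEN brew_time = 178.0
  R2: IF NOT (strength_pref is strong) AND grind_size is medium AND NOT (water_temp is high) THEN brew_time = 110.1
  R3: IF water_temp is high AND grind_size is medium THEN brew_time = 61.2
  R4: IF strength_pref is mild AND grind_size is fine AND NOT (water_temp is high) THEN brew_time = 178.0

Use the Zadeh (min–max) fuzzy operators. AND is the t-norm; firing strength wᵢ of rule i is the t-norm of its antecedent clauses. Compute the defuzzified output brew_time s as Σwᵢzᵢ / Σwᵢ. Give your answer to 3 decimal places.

R1 (z=178.0): fine=0.21, high=0.85; AND[min(a, b)] → w = 0.21
R2 (z=110.1): ¬strong=1−0.38=0.62, medium=0.89, ¬high=1−0.85=0.15; AND[min(a, b)] → w = 0.15
R3 (z=61.2): high=0.85, medium=0.89; AND[min(a, b)] → w = 0.85
R4 (z=178.0): mild=0.71, fine=0.21, ¬high=1−0.85=0.15; AND[min(a, b)] → w = 0.15
Weighted average = (0.21·178.0 + 0.15·110.1 + 0.85·61.2 + 0.15·178.0) / (0.21 + 0.15 + 0.85 + 0.15)
  = 132.6150 / 1.3600 = 97.511

97.511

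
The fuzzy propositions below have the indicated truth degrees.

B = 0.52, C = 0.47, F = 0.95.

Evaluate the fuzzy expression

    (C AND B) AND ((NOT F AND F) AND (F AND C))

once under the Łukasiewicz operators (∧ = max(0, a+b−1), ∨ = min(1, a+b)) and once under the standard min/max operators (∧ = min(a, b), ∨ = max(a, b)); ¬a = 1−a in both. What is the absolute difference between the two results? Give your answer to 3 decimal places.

0.050

Under Łukasiewicz:
  C AND B = max(0, a+b−1) on (0.47, 0.52) = 0.00
  NOT F = 1 − 0.95 = 0.05
  NOT F AND F = max(0, a+b−1) on (0.05, 0.95) = 0.00
  F AND C = max(0, a+b−1) on (0.95, 0.47) = 0.42
  (NOT F AND F) AND (F AND C) = max(0, a+b−1) on (0.00, 0.42) = 0.00
  (C AND B) AND ((NOT F AND F) AND (F AND C)) = max(0, a+b−1) on (0.00, 0.00) = 0.00
  → value = 0.0000
Under standard min/max:
  C AND B = min(a, b) on (0.47, 0.52) = 0.47
  NOT F = 1 − 0.95 = 0.05
  NOT F AND F = min(a, b) on (0.05, 0.95) = 0.05
  F AND C = min(a, b) on (0.95, 0.47) = 0.47
  (NOT F AND F) AND (F AND C) = min(a, b) on (0.05, 0.47) = 0.05
  (C AND B) AND ((NOT F AND F) AND (F AND C)) = min(a, b) on (0.47, 0.05) = 0.05
  → value = 0.0500
|0.0000 − 0.0500| = 0.050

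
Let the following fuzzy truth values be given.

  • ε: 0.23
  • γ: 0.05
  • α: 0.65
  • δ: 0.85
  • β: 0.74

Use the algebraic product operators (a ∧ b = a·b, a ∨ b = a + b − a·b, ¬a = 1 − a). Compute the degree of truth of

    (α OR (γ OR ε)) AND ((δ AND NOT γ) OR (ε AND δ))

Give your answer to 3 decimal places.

γ OR ε = a + b − a·b on (0.0500, 0.2300) = 0.2685
α OR (γ OR ε) = a + b − a·b on (0.6500, 0.2685) = 0.7440
NOT γ = 1 − 0.0500 = 0.9500
δ AND NOT γ = a·b on (0.8500, 0.9500) = 0.8075
ε AND δ = a·b on (0.2300, 0.8500) = 0.1955
(δ AND NOT γ) OR (ε AND δ) = a + b − a·b on (0.8075, 0.1955) = 0.8451
(α OR (γ OR ε)) AND ((δ AND NOT γ) OR (ε AND δ)) = a·b on (0.7440, 0.8451) = 0.6288

0.629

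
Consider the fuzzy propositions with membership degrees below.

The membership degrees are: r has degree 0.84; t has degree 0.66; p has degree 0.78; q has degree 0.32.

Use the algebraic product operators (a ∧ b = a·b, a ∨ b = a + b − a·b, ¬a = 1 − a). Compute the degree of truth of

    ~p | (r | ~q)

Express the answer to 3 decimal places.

~p = 1 − 0.7800 = 0.2200
~q = 1 − 0.3200 = 0.6800
r | ~q = a + b − a·b on (0.8400, 0.6800) = 0.9488
~p | (r | ~q) = a + b − a·b on (0.2200, 0.9488) = 0.9601

0.960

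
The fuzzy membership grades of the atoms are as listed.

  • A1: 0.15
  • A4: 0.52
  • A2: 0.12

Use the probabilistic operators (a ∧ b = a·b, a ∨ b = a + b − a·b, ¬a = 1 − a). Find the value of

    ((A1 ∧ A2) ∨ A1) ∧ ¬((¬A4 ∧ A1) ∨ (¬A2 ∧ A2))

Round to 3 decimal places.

0.137

A1 ∧ A2 = a·b on (0.1500, 0.1200) = 0.0180
(A1 ∧ A2) ∨ A1 = a + b − a·b on (0.0180, 0.1500) = 0.1653
¬A4 = 1 − 0.5200 = 0.4800
¬A4 ∧ A1 = a·b on (0.4800, 0.1500) = 0.0720
¬A2 = 1 − 0.1200 = 0.8800
¬A2 ∧ A2 = a·b on (0.8800, 0.1200) = 0.1056
(¬A4 ∧ A1) ∨ (¬A2 ∧ A2) = a + b − a·b on (0.0720, 0.1056) = 0.1700
¬((¬A4 ∧ A1) ∨ (¬A2 ∧ A2)) = 1 − 0.1700 = 0.8300
((A1 ∧ A2) ∨ A1) ∧ ¬((¬A4 ∧ A1) ∨ (¬A2 ∧ A2)) = a·b on (0.1653, 0.8300) = 0.1372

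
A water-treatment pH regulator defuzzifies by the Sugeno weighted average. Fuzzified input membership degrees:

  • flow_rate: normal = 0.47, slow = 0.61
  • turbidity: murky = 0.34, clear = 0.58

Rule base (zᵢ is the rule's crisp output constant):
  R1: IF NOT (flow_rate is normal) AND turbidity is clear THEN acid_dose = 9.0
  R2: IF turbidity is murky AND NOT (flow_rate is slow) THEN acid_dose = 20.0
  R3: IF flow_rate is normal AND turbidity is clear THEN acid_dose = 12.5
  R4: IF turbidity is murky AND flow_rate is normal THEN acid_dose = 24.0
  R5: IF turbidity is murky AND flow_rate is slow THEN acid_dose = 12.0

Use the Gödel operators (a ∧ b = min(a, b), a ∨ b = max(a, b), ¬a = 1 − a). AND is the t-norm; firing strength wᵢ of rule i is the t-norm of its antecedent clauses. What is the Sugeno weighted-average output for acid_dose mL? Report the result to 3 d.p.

R1 (z=9.0): ¬normal=1−0.47=0.53, clear=0.58; AND[min(a, b)] → w = 0.53
R2 (z=20.0): murky=0.34, ¬slow=1−0.61=0.39; AND[min(a, b)] → w = 0.34
R3 (z=12.5): normal=0.47, clear=0.58; AND[min(a, b)] → w = 0.47
R4 (z=24.0): murky=0.34, normal=0.47; AND[min(a, b)] → w = 0.34
R5 (z=12.0): murky=0.34, slow=0.61; AND[min(a, b)] → w = 0.34
Weighted average = (0.53·9.0 + 0.34·20.0 + 0.47·12.5 + 0.34·24.0 + 0.34·12.0) / (0.53 + 0.34 + 0.47 + 0.34 + 0.34)
  = 29.6850 / 2.0200 = 14.696

14.696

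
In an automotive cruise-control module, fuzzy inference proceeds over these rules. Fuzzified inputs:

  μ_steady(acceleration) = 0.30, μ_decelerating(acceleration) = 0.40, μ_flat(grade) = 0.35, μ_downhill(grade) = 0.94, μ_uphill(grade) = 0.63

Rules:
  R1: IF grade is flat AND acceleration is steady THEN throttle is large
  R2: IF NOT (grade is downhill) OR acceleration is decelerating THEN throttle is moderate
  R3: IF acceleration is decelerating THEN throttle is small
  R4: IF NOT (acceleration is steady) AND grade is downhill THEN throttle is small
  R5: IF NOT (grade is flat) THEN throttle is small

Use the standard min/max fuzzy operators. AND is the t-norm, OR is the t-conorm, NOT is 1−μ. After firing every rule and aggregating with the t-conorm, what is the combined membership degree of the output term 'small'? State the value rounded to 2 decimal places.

R1: flat=0.35, steady=0.30; AND[min(a, b)] → w = 0.30
R2: ¬downhill=1−0.94=0.06, decelerating=0.40; OR[max(a, b)] → w = 0.40
R3: decelerating=0.40 → w = 0.40
R4: ¬steady=1−0.30=0.70, downhill=0.94; AND[min(a, b)] → w = 0.70
R5: ¬flat=1−0.35=0.65 → w = 0.65
Rules with consequent 'small': {R3, R4, R5} → strengths 0.40, 0.70, 0.65
Aggregate via t-conorm [max(a, b)]: 0.70

0.70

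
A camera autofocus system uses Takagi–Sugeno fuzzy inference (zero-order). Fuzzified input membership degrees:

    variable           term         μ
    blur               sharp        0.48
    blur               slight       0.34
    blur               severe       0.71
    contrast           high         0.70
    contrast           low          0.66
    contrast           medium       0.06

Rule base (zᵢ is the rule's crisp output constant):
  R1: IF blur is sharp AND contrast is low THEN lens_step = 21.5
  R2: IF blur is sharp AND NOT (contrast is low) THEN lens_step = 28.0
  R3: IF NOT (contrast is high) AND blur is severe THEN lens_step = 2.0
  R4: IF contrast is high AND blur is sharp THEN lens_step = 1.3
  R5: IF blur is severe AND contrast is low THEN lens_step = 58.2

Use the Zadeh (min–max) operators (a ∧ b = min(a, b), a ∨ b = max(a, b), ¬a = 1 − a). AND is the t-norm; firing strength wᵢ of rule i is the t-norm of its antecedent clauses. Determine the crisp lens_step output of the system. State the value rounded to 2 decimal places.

26.32

R1 (z=21.5): sharp=0.48, low=0.66; AND[min(a, b)] → w = 0.48
R2 (z=28.0): sharp=0.48, ¬low=1−0.66=0.34; AND[min(a, b)] → w = 0.34
R3 (z=2.0): ¬high=1−0.70=0.30, severe=0.71; AND[min(a, b)] → w = 0.30
R4 (z=1.3): high=0.70, sharp=0.48; AND[min(a, b)] → w = 0.48
R5 (z=58.2): severe=0.71, low=0.66; AND[min(a, b)] → w = 0.66
Weighted average = (0.48·21.5 + 0.34·28.0 + 0.30·2.0 + 0.48·1.3 + 0.66·58.2) / (0.48 + 0.34 + 0.30 + 0.48 + 0.66)
  = 59.4760 / 2.2600 = 26.32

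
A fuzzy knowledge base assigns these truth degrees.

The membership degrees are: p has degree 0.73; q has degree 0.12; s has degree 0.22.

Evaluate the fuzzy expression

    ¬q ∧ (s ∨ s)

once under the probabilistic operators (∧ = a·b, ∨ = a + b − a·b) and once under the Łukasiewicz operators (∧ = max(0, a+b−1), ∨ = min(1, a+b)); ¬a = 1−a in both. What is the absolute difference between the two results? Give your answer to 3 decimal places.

Under probabilistic:
  ¬q = 1 − 0.1200 = 0.8800
  s ∨ s = a + b − a·b on (0.2200, 0.2200) = 0.3916
  ¬q ∧ (s ∨ s) = a·b on (0.8800, 0.3916) = 0.3446
  → value = 0.3446
Under Łukasiewicz:
  ¬q = 1 − 0.12 = 0.88
  s ∨ s = min(1, a+b) on (0.22, 0.22) = 0.44
  ¬q ∧ (s ∨ s) = max(0, a+b−1) on (0.88, 0.44) = 0.32
  → value = 0.3200
|0.3446 − 0.3200| = 0.025

0.025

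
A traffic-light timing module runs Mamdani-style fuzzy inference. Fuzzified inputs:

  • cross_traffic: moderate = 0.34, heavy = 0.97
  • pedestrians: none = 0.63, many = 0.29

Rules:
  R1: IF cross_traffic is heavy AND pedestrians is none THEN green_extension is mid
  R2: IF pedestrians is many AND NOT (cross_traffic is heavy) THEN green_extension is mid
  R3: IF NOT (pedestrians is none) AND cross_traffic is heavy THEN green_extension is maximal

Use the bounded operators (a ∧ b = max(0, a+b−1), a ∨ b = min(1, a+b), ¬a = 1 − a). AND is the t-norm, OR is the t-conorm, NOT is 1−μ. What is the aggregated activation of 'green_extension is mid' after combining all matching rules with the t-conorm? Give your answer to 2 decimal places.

R1: heavy=0.97, none=0.63; AND[max(0, a+b−1)] → w = 0.60
R2: many=0.29, ¬heavy=1−0.97=0.03; AND[max(0, a+b−1)] → w = 0.00
R3: ¬none=1−0.63=0.37, heavy=0.97; AND[max(0, a+b−1)] → w = 0.34
Rules with consequent 'mid': {R1, R2} → strengths 0.60, 0.00
Aggregate via t-conorm [min(1, a+b)]: 0.60

0.60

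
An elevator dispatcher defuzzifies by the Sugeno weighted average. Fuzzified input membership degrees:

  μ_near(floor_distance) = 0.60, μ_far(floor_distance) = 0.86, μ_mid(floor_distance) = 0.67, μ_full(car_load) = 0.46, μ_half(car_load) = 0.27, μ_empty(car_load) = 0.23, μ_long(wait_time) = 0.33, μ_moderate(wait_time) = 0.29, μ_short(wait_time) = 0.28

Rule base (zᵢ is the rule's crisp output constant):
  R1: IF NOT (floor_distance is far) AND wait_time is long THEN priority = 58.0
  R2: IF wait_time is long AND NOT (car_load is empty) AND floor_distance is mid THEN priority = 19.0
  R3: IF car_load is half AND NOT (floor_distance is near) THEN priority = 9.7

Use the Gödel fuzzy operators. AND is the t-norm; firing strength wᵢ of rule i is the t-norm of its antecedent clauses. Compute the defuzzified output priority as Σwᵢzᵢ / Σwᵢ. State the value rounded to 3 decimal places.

22.985

R1 (z=58.0): ¬far=1−0.86=0.14, long=0.33; AND[min(a, b)] → w = 0.14
R2 (z=19.0): long=0.33, ¬empty=1−0.23=0.77, mid=0.67; AND[min(a, b)] → w = 0.33
R3 (z=9.7): half=0.27, ¬near=1−0.60=0.40; AND[min(a, b)] → w = 0.27
Weighted average = (0.14·58.0 + 0.33·19.0 + 0.27·9.7) / (0.14 + 0.33 + 0.27)
  = 17.0090 / 0.7400 = 22.985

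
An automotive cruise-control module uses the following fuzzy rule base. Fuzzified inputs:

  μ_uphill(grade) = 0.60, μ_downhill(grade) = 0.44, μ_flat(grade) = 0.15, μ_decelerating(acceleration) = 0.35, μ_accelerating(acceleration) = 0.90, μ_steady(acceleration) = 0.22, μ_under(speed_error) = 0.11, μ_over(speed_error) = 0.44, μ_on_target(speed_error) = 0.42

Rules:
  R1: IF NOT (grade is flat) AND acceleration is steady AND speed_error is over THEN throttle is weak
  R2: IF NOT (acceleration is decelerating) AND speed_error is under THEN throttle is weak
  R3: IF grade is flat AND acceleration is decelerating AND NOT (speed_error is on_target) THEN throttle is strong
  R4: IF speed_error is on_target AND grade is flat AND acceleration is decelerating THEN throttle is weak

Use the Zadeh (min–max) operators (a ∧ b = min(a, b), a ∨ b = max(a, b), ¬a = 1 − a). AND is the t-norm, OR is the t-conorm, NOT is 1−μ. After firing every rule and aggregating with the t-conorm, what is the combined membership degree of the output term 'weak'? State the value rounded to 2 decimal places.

0.22

R1: ¬flat=1−0.15=0.85, steady=0.22, over=0.44; AND[min(a, b)] → w = 0.22
R2: ¬decelerating=1−0.35=0.65, under=0.11; AND[min(a, b)] → w = 0.11
R3: flat=0.15, decelerating=0.35, ¬on_target=1−0.42=0.58; AND[min(a, b)] → w = 0.15
R4: on_target=0.42, flat=0.15, decelerating=0.35; AND[min(a, b)] → w = 0.15
Rules with consequent 'weak': {R1, R2, R4} → strengths 0.22, 0.11, 0.15
Aggregate via t-conorm [max(a, b)]: 0.22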